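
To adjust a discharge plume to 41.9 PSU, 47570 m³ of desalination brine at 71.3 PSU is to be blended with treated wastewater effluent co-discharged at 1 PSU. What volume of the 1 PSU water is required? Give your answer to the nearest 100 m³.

34200 m³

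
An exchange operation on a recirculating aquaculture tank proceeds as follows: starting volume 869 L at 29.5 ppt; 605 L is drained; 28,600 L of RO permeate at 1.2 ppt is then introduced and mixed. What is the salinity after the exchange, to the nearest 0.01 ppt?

Remaining after removal: 264 L at 29.5 ppt (salt = 7,788)
After addition: salt = 7,788 + 28,600×1.2 = 42,108; volume = 28,864 L
S = 42,108 / 28,864 = 1.4588 ppt

1.46 ppt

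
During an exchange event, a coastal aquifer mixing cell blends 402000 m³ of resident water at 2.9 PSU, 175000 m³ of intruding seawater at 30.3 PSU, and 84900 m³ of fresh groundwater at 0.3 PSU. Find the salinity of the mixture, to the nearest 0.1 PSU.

By conservation of dissolved salt,
salt = 402,000×2.9 + 175,000×30.3 + 84,900×0.3 = 1,165,800 + 5,302,500 + 25,470 = 6,493,770
volume = 402,000 + 175,000 + 84,900 = 661,900 m³
S = 6,493,770 / 661,900 = 9.811 PSU

9.8 PSU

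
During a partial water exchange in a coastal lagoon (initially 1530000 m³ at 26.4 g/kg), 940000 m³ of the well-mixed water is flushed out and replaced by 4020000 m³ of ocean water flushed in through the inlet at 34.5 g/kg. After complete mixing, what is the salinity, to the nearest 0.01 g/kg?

Remaining after removal: 590,000 m³ at 26.4 g/kg (salt = 15,576,000)
After addition: salt = 15,576,000 + 4,020,000×34.5 = 154,266,000; volume = 4,610,000 m³
S = 154,266,000 / 4,610,000 = 33.4633 g/kg

33.46 g/kg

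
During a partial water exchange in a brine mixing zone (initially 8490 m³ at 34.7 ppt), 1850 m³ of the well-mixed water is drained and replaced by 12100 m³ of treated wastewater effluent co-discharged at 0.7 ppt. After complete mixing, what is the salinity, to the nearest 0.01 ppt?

Remaining after removal: 6,640 m³ at 34.7 ppt (salt = 230,408)
After addition: salt = 230,408 + 12,100×0.7 = 238,878; volume = 18,740 m³
S = 238,878 / 18,740 = 12.747 ppt

12.75 ppt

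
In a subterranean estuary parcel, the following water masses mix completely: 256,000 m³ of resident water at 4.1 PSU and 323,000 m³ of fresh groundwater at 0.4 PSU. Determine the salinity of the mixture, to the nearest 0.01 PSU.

Conserving salt mass:
salt = 256,000×4.1 + 323,000×0.4 = 1,049,600 + 129,200 = 1,178,800
volume = 256,000 + 323,000 = 579,000 m³
S = 1,178,800 / 579,000 = 2.0359 PSU

2.04 PSU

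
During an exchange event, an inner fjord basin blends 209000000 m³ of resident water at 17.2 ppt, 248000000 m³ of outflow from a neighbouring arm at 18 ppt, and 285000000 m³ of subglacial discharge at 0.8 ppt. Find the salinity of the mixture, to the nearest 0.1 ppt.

Weighted by volume,
salt = 209,000,000×17.2 + 248,000,000×18 + 285,000,000×0.8 = 3,594,800,000 + 4,464,000,000 + 228,000,000 = 8,286,800,000
volume = 209,000,000 + 248,000,000 + 285,000,000 = 742,000,000 m³
S = 8,286,800,000 / 742,000,000 = 11.168 ppt

11.2 ppt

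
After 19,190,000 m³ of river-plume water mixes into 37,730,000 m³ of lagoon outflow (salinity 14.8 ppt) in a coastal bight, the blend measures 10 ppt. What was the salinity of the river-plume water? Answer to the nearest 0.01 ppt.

0.56 ppt

Salt balance: 37,730,000×14.8 + 19,190,000×S = 56,920,000×10
558,404,000 + 19,190,000·S = 569,200,000
S = (569,200,000 − 558,404,000) / 19,190,000 = 0.5626 ppt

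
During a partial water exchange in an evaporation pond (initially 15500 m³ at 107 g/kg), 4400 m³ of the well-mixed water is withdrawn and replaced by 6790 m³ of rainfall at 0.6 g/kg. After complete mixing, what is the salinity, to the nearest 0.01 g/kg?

66.62 g/kg

Remaining after removal: 11,100 m³ at 107 g/kg (salt = 1,187,700)
After addition: salt = 1,187,700 + 6,790×0.6 = 1,191,774; volume = 17,890 m³
S = 1,191,774 / 17,890 = 66.6168 g/kg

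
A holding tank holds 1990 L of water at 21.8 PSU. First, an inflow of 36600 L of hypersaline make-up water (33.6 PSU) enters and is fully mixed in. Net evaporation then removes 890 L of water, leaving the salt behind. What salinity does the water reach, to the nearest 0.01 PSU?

After mixing: salt = 1,990×21.8 + 36,600×33.6 = 1,273,142; volume = 38,590 L
After evaporation: salt unchanged = 1,273,142; volume = 38,590 − 890 = 37,700 L
S = 1,273,142 / 37,700 = 33.7703 PSU

33.77 PSU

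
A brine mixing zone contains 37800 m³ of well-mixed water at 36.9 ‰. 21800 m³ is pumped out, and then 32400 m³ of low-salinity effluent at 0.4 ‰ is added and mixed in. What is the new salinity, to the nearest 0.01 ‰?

12.47 ‰

Remaining after removal: 16,000 m³ at 36.9 ‰ (salt = 590,400)
After addition: salt = 590,400 + 32,400×0.4 = 603,360; volume = 48,400 m³
S = 603,360 / 48,400 = 12.4661 ‰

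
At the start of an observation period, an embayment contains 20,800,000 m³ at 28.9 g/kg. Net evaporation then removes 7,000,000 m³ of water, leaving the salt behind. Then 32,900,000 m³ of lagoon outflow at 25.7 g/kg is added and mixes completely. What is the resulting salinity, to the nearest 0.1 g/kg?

31.0 g/kg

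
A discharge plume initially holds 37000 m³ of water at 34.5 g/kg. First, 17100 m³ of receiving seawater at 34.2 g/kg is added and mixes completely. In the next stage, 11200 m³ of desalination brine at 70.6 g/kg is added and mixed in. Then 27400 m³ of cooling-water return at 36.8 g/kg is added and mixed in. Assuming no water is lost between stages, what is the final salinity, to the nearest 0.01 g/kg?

Salt balance:
Initial salt = 37,000×34.5 = 1,276,500
After stage 1: salt = 1,276,500 + 17,100×34.2 = 1,861,320; volume = 54,100 m³; S = 34.405 g/kg
After stage 2: salt = 1,861,320 + 11,200×70.6 = 2,652,040; volume = 65,300 m³; S = 40.613 g/kg
After stage 3: salt = 2,652,040 + 27,400×36.8 = 3,660,360; volume = 92,700 m³
S = 3,660,360 / 92,700 = 39.4861 g/kg

39.49 g/kg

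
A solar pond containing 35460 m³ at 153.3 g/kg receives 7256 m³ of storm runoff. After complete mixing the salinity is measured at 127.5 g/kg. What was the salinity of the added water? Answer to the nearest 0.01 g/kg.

1.42 g/kg

Salt balance: 35,460×153.3 + 7,256×S = 42,716×127.5
5,436,018 + 7,256·S = 5,446,290
S = (5,446,290 − 5,436,018) / 7,256 = 1.4157 g/kg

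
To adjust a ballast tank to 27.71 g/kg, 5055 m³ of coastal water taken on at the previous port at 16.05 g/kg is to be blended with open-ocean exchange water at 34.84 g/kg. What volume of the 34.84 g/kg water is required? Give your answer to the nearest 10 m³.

Salt balance: 5,055×16.05 + V×34.84 = (5,055+V)×27.71
81,132.75 + 34.84V = 140,074.05 + 27.71V
58,941.3 = 7.13V
V = 8,266.66 m³

8270 m³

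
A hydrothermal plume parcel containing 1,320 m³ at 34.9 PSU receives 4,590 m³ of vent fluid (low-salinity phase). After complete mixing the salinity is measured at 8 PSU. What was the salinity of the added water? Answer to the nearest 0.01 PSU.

0.26 PSU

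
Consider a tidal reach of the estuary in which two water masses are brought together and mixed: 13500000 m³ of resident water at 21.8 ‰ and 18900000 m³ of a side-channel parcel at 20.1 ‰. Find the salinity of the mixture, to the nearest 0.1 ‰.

Total salt / total volume:
salt = 13,500,000×21.8 + 18,900,000×20.1 = 294,300,000 + 379,890,000 = 674,190,000
volume = 13,500,000 + 18,900,000 = 32,400,000 m³
S = 674,190,000 / 32,400,000 = 20.808 ‰

20.8 ‰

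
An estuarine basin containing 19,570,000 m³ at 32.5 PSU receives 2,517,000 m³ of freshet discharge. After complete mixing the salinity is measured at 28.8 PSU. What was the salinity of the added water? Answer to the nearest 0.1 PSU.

Salt balance: 19,570,000×32.5 + 2,517,000×S = 22,087,000×28.8
636,025,000 + 2,517,000·S = 636,105,600
S = (636,105,600 − 636,025,000) / 2,517,000 = 0.032 PSU

0.0 PSU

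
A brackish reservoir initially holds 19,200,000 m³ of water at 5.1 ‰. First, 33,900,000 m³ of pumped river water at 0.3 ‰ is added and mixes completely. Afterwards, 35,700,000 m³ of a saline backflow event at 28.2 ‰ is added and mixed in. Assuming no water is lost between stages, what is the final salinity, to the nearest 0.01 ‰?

Weighted by volume,
Initial salt = 19,200,000×5.1 = 97,920,000
After stage 1: salt = 97,920,000 + 33,900,000×0.3 = 108,090,000; volume = 53,100,000 m³; S = 2.036 ‰
After stage 2: salt = 108,090,000 + 35,700,000×28.2 = 1,114,830,000; volume = 88,800,000 m³
S = 1,114,830,000 / 88,800,000 = 12.5544 ‰

12.55 ‰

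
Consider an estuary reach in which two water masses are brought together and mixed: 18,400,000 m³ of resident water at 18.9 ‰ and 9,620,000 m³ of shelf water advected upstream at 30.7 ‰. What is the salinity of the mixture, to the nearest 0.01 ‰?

By conservation of dissolved salt,
salt = 18,400,000×18.9 + 9,620,000×30.7 = 347,760,000 + 295,334,000 = 643,094,000
volume = 18,400,000 + 9,620,000 = 28,020,000 m³
S = 643,094,000 / 28,020,000 = 22.9512 ‰

22.95 ‰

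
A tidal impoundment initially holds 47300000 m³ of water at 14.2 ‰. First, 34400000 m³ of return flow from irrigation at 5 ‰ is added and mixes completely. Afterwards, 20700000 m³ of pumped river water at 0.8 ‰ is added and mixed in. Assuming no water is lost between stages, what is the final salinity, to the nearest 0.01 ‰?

8.40 ‰

Total salt / total volume:
Initial salt = 47,300,000×14.2 = 671,660,000
After stage 1: salt = 671,660,000 + 34,400,000×5 = 843,660,000; volume = 81,700,000 m³; S = 10.326 ‰
After stage 2: salt = 843,660,000 + 20,700,000×0.8 = 860,220,000; volume = 102,400,000 m³
S = 860,220,000 / 102,400,000 = 8.4006 ‰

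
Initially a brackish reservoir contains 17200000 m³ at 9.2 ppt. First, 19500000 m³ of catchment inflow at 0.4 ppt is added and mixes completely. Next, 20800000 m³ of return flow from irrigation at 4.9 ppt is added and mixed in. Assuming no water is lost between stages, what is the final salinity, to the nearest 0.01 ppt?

4.66 ppt

Salt balance:
Initial salt = 17,200,000×9.2 = 158,240,000
After stage 1: salt = 158,240,000 + 19,500,000×0.4 = 166,040,000; volume = 36,700,000 m³; S = 4.524 ppt
After stage 2: salt = 166,040,000 + 20,800,000×4.9 = 267,960,000; volume = 57,500,000 m³
S = 267,960,000 / 57,500,000 = 4.6602 ppt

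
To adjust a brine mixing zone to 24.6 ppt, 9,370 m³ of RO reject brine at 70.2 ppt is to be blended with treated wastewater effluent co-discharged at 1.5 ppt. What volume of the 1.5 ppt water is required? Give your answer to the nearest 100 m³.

Salt balance: 9,370×70.2 + V×1.5 = (9,370+V)×24.6
657,774 + 1.5V = 230,502 + 24.6V
427,272 = 23.1V
V = 18,496.62 m³

18500 m³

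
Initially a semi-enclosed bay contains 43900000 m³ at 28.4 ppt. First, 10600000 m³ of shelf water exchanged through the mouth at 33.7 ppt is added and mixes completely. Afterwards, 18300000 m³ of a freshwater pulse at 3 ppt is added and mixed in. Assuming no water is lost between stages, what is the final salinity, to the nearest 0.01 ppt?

Total salt / total volume:
Initial salt = 43,900,000×28.4 = 1,246,760,000
After stage 1: salt = 1,246,760,000 + 10,600,000×33.7 = 1,603,980,000; volume = 54,500,000 m³; S = 29.431 ppt
After stage 2: salt = 1,603,980,000 + 18,300,000×3 = 1,658,880,000; volume = 72,800,000 m³
S = 1,658,880,000 / 72,800,000 = 22.7868 ppt

22.79 ppt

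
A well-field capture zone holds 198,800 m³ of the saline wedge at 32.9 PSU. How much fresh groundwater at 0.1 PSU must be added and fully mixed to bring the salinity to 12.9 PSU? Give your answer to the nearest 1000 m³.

Salt balance: 198,800×32.9 + V×0.1 = (198,800+V)×12.9
6,540,520 + 0.1V = 2,564,520 + 12.9V
3,976,000 = 12.8V
V = 310,625 m³

311000 m³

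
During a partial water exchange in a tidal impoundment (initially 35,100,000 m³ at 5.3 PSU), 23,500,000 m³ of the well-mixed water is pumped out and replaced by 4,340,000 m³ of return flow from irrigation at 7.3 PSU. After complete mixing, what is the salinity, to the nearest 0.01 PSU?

5.84 PSU

Remaining after removal: 11,600,000 m³ at 5.3 PSU (salt = 61,480,000)
After addition: salt = 61,480,000 + 4,340,000×7.3 = 93,162,000; volume = 15,940,000 m³
S = 93,162,000 / 15,940,000 = 5.8445 PSU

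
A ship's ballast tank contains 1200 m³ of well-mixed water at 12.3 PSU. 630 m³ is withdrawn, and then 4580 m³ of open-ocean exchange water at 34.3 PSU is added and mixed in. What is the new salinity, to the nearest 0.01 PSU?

31.87 PSU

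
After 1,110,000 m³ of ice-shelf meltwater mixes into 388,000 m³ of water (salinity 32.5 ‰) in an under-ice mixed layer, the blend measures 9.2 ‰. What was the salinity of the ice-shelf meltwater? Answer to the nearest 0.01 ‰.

Salt balance: 388,000×32.5 + 1,110,000×S = 1,498,000×9.2
12,610,000 + 1,110,000·S = 13,781,600
S = (13,781,600 − 12,610,000) / 1,110,000 = 1.0555 ‰

1.06 ‰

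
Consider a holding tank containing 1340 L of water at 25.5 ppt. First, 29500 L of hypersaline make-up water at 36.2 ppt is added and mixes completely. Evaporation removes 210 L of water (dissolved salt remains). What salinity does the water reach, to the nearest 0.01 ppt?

35.98 ppt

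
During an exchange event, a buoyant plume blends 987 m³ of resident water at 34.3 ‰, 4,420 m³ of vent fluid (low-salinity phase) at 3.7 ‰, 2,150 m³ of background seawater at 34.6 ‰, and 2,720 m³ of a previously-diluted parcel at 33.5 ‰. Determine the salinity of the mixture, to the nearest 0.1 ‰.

Conserving salt mass:
salt = 987×34.3 + 4,420×3.7 + 2,150×34.6 + 2,720×33.5 = 33,854.1 + 16,354 + 74,390 + 91,120 = 215,718.1
volume = 987 + 4,420 + 2,150 + 2,720 = 10,277 m³
S = 215,718.1 / 10,277 = 20.99 ‰

21.0 ‰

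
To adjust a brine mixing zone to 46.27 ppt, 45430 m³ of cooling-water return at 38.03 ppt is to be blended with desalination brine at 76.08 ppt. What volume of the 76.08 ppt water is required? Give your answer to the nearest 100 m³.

12600 m³

Salt balance: 45,430×38.03 + V×76.08 = (45,430+V)×46.27
1,727,702.9 + 76.08V = 2,102,046.1 + 46.27V
374,343.2 = 29.81V
V = 12,557.64 m³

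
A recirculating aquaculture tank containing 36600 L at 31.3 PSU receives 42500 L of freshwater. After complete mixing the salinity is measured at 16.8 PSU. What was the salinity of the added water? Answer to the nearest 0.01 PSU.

Salt balance: 36,600×31.3 + 42,500×S = 79,100×16.8
1,145,580 + 42,500·S = 1,328,880
S = (1,328,880 − 1,145,580) / 42,500 = 4.3129 PSU

4.31 PSU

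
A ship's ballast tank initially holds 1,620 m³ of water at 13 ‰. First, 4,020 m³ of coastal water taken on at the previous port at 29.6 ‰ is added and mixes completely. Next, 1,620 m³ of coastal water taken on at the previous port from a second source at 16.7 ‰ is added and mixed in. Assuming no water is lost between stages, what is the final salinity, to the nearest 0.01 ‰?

Total salt / total volume:
Initial salt = 1,620×13 = 21,060
After stage 1: salt = 21,060 + 4,020×29.6 = 140,052; volume = 5,640 m³; S = 24.832 ‰
After stage 2: salt = 140,052 + 1,620×16.7 = 167,106; volume = 7,260 m³
S = 167,106 / 7,260 = 23.0174 ‰

23.02 ‰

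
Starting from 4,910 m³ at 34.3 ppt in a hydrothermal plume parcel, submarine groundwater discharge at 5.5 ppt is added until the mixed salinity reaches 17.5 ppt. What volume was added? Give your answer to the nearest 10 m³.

6870 m³

Salt balance: 4,910×34.3 + V×5.5 = (4,910+V)×17.5
168,413 + 5.5V = 85,925 + 17.5V
82,488 = 12V
V = 6,874 m³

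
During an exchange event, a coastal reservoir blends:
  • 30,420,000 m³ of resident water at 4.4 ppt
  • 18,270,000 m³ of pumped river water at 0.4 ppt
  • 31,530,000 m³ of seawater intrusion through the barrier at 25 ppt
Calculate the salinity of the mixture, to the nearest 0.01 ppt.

11.59 ppt

By conservation of dissolved salt,
salt = 30,420,000×4.4 + 18,270,000×0.4 + 31,530,000×25 = 133,848,000 + 7,308,000 + 788,250,000 = 929,406,000
volume = 30,420,000 + 18,270,000 + 31,530,000 = 80,220,000 m³
S = 929,406,000 / 80,220,000 = 11.5857 ppt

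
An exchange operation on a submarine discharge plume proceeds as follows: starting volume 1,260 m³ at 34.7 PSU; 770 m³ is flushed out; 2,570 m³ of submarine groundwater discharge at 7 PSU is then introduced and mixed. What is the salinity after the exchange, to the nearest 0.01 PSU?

Remaining after removal: 490 m³ at 34.7 PSU (salt = 17,003)
After addition: salt = 17,003 + 2,570×7 = 34,993; volume = 3,060 m³
S = 34,993 / 3,060 = 11.4356 PSU

11.44 PSU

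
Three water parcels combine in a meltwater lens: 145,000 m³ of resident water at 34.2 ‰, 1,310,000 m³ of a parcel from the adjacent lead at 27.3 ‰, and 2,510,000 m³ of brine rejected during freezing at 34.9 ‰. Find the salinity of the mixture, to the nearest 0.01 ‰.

32.36 ‰

Mass of salt is conserved:
salt = 145,000×34.2 + 1,310,000×27.3 + 2,510,000×34.9 = 4,959,000 + 35,763,000 + 87,599,000 = 128,321,000
volume = 145,000 + 1,310,000 + 2,510,000 = 3,965,000 m³
S = 128,321,000 / 3,965,000 = 32.3634 ‰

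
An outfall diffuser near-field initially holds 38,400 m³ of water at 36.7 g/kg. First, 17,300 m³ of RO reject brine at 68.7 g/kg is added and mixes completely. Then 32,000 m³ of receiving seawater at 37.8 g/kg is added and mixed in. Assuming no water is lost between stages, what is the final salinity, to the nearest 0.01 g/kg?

43.41 g/kg

By conservation of dissolved salt,
Initial salt = 38,400×36.7 = 1,409,280
After stage 1: salt = 1,409,280 + 17,300×68.7 = 2,597,790; volume = 55,700 m³; S = 46.639 g/kg
After stage 2: salt = 2,597,790 + 32,000×37.8 = 3,807,390; volume = 87,700 m³
S = 3,807,390 / 87,700 = 43.4138 g/kg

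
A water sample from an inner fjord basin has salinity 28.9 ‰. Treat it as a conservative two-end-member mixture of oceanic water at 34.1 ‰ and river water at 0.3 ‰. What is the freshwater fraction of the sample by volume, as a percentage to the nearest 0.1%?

15.4%

Let f be the freshwater fraction. Salt balance per unit volume:
f×0.3 + (1−f)×34.1 = 28.9
f = (34.1 − 28.9) / (34.1 − 0.3) = 5.2/33.8 = 0.1538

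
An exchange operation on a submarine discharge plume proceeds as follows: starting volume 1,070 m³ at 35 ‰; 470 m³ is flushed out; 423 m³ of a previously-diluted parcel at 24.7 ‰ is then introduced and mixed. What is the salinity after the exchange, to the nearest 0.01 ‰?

30.74 ‰

Remaining after removal: 600 m³ at 35 ‰ (salt = 21,000)
After addition: salt = 21,000 + 423×24.7 = 31,448.1; volume = 1,023 m³
S = 31,448.1 / 1,023 = 30.7411 ‰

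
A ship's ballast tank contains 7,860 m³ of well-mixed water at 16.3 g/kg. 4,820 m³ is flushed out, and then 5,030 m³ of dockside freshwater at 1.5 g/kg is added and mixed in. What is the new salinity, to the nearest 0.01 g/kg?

7.08 g/kg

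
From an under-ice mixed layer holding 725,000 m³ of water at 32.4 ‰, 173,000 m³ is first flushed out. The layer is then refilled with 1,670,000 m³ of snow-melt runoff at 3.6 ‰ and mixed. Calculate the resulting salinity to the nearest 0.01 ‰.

10.75 ‰

Remaining after removal: 552,000 m³ at 32.4 ‰ (salt = 17,884,800)
After addition: salt = 17,884,800 + 1,670,000×3.6 = 23,896,800; volume = 2,222,000 m³
S = 23,896,800 / 2,222,000 = 10.7546 ‰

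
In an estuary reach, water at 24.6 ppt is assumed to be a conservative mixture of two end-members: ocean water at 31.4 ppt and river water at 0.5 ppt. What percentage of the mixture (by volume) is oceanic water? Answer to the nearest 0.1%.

78.0%

Let g be the oceanic fraction. Salt balance per unit volume:
g×31.4 + (1−g)×0.5 = 24.6
g = (24.6 − 0.5) / (31.4 − 0.5) = 24.1/30.9 = 0.7799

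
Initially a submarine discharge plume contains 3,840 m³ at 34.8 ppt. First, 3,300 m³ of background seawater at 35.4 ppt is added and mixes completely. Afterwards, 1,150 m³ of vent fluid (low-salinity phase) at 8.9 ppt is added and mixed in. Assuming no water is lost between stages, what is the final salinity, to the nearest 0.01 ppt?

31.45 ppt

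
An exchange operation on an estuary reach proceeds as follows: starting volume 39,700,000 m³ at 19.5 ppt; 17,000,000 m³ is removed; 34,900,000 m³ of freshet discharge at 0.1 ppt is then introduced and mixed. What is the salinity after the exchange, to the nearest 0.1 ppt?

7.7 ppt

Remaining after removal: 22,700,000 m³ at 19.5 ppt (salt = 442,650,000)
After addition: salt = 442,650,000 + 34,900,000×0.1 = 446,140,000; volume = 57,600,000 m³
S = 446,140,000 / 57,600,000 = 7.7455 ppt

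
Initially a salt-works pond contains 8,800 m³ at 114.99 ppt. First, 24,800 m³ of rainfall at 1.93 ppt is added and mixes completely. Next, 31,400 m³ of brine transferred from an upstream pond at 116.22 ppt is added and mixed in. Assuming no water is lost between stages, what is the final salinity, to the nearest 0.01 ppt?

72.45 ppt

Weighted by volume,
Initial salt = 8,800×114.99 = 1,011,912
After stage 1: salt = 1,011,912 + 24,800×1.93 = 1,059,776; volume = 33,600 m³; S = 31.541 ppt
After stage 2: salt = 1,059,776 + 31,400×116.22 = 4,709,084; volume = 65,000 m³
S = 4,709,084 / 65,000 = 72.4474 ppt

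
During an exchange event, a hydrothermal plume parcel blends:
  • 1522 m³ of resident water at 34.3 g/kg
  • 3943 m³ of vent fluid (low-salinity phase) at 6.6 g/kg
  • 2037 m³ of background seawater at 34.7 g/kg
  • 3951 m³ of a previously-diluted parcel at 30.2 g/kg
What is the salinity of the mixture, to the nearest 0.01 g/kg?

23.42 g/kg

Salt balance:
salt = 1,522×34.3 + 3,943×6.6 + 2,037×34.7 + 3,951×30.2 = 52,204.6 + 26,023.8 + 70,683.9 + 119,320.2 = 268,232.5
volume = 1,522 + 3,943 + 2,037 + 3,951 = 11,453 m³
S = 268,232.5 / 11,453 = 23.4203 g/kg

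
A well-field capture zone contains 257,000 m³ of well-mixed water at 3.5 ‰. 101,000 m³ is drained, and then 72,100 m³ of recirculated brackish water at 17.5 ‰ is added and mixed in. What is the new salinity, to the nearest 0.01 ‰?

7.93 ‰

Remaining after removal: 156,000 m³ at 3.5 ‰ (salt = 546,000)
After addition: salt = 546,000 + 72,100×17.5 = 1,807,750; volume = 228,100 m³
S = 1,807,750 / 228,100 = 7.9253 ‰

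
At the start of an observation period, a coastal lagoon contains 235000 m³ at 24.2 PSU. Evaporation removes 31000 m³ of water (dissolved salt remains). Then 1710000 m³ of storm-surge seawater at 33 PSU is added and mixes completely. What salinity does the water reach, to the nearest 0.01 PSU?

After evaporation: salt = 235,000×24.2 = 5,687,000; volume = 235,000 − 31,000 = 204,000 m³
After mixing: salt = 5,687,000 + 1,710,000×33 = 62,117,000; volume = 204,000 + 1,710,000 = 1,914,000 m³
S = 62,117,000 / 1,914,000 = 32.454 PSU

32.45 PSU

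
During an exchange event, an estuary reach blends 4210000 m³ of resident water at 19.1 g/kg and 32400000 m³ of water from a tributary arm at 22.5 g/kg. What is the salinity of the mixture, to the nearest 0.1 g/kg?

22.1 g/kg

Conserving salt mass:
salt = 4,210,000×19.1 + 32,400,000×22.5 = 80,411,000 + 729,000,000 = 809,411,000
volume = 4,210,000 + 32,400,000 = 36,610,000 m³
S = 809,411,000 / 36,610,000 = 22.109 g/kg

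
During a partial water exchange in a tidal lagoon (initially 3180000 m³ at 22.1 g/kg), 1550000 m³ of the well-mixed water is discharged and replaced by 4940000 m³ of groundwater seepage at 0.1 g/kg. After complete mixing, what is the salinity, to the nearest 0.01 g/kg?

5.56 g/kg

Remaining after removal: 1,630,000 m³ at 22.1 g/kg (salt = 36,023,000)
After addition: salt = 36,023,000 + 4,940,000×0.1 = 36,517,000; volume = 6,570,000 m³
S = 36,517,000 / 6,570,000 = 5.5581 g/kg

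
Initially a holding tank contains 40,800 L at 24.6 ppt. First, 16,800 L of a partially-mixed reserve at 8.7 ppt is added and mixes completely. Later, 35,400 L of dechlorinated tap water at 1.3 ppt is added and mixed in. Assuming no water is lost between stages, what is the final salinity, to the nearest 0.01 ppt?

12.86 ppt

Total salt / total volume:
Initial salt = 40,800×24.6 = 1,003,680
After stage 1: salt = 1,003,680 + 16,800×8.7 = 1,149,840; volume = 57,600 L; S = 19.963 ppt
After stage 2: salt = 1,149,840 + 35,400×1.3 = 1,195,860; volume = 93,000 L
S = 1,195,860 / 93,000 = 12.8587 ppt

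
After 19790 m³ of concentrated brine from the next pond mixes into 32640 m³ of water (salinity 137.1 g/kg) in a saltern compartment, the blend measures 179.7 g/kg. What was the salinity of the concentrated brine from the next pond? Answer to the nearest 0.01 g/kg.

249.96 g/kg

Salt balance: 32,640×137.1 + 19,790×S = 52,430×179.7
4,474,944 + 19,790·S = 9,421,671
S = (9,421,671 − 4,474,944) / 19,790 = 249.9609 g/kg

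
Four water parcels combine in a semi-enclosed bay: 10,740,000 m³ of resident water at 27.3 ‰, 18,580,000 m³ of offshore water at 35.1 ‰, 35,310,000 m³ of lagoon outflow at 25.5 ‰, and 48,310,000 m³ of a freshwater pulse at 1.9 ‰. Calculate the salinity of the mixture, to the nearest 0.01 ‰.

Salt balance:
salt = 10,740,000×27.3 + 18,580,000×35.1 + 35,310,000×25.5 + 48,310,000×1.9 = 293,202,000 + 652,158,000 + 900,405,000 + 91,789,000 = 1,937,554,000
volume = 10,740,000 + 18,580,000 + 35,310,000 + 48,310,000 = 112,940,000 m³
S = 1,937,554,000 / 112,940,000 = 17.1556 ‰

17.16 ‰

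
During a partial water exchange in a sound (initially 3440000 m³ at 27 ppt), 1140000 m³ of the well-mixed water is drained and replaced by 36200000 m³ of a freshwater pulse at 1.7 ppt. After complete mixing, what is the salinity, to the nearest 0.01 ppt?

3.21 ppt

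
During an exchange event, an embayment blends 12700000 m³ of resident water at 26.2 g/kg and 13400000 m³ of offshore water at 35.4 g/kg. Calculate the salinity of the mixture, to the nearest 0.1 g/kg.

30.9 g/kg

Conserving salt mass:
salt = 12,700,000×26.2 + 13,400,000×35.4 = 332,740,000 + 474,360,000 = 807,100,000
volume = 12,700,000 + 13,400,000 = 26,100,000 m³
S = 807,100,000 / 26,100,000 = 30.923 g/kg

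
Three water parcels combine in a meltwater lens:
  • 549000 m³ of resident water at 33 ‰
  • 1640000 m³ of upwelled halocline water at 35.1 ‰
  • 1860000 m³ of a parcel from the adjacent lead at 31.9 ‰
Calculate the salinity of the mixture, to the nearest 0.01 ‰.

33.35 ‰

Salt balance:
salt = 549,000×33 + 1,640,000×35.1 + 1,860,000×31.9 = 18,117,000 + 57,564,000 + 59,334,000 = 135,015,000
volume = 549,000 + 1,640,000 + 1,860,000 = 4,049,000 m³
S = 135,015,000 / 4,049,000 = 33.3453 ‰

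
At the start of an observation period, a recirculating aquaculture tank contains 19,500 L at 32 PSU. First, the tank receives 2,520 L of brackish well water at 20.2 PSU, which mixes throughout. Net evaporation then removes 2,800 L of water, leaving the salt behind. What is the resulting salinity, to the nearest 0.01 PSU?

35.11 PSU

After mixing: salt = 19,500×32 + 2,520×20.2 = 674,904; volume = 22,020 L
After evaporation: salt unchanged = 674,904; volume = 22,020 − 2,800 = 19,220 L
S = 674,904 / 19,220 = 35.1147 PSU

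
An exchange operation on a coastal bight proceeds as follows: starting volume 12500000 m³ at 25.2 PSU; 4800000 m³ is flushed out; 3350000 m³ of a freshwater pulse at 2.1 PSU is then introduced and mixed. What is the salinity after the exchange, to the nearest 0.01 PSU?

18.20 PSU

Remaining after removal: 7,700,000 m³ at 25.2 PSU (salt = 194,040,000)
After addition: salt = 194,040,000 + 3,350,000×2.1 = 201,075,000; volume = 11,050,000 m³
S = 201,075,000 / 11,050,000 = 18.1968 PSU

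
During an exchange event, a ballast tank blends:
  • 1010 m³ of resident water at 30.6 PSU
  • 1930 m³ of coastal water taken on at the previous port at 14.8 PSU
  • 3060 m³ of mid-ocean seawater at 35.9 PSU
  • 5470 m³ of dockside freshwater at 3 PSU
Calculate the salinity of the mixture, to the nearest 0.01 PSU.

Weighted by volume,
salt = 1,010×30.6 + 1,930×14.8 + 3,060×35.9 + 5,470×3 = 30,906 + 28,564 + 109,854 + 16,410 = 185,734
volume = 1,010 + 1,930 + 3,060 + 5,470 = 11,470 m³
S = 185,734 / 11,470 = 16.193 PSU

16.19 PSU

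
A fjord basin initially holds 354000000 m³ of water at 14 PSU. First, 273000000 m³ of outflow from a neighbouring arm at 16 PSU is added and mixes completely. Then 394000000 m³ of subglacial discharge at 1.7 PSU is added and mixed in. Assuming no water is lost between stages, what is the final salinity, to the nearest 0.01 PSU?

9.79 PSU

Salt balance:
Initial salt = 354,000,000×14 = 4,956,000,000
After stage 1: salt = 4,956,000,000 + 273,000,000×16 = 9,324,000,000; volume = 627,000,000 m³; S = 14.871 PSU
After stage 2: salt = 9,324,000,000 + 394,000,000×1.7 = 9,993,800,000; volume = 1,021,000,000 m³
S = 9,993,800,000 / 1,021,000,000 = 9.7882 PSU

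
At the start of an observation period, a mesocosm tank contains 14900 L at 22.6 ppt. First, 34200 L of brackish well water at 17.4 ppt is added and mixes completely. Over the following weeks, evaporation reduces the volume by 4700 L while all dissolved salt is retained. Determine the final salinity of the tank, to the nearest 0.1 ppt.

After mixing: salt = 14,900×22.6 + 34,200×17.4 = 931,820; volume = 49,100 L
After evaporation: salt unchanged = 931,820; volume = 49,100 − 4,700 = 44,400 L
S = 931,820 / 44,400 = 20.9869 ppt

21.0 ppt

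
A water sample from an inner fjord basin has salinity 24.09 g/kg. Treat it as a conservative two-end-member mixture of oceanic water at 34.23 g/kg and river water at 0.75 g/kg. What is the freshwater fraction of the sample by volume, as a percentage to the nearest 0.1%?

30.3%

Let f be the freshwater fraction. Salt balance per unit volume:
f×0.75 + (1−f)×34.23 = 24.09
f = (34.23 − 24.09) / (34.23 − 0.75) = 10.14/33.48 = 0.3029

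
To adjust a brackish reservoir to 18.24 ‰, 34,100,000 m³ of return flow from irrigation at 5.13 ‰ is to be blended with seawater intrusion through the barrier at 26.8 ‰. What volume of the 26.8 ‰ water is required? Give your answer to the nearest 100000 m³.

52200000 m³

Salt balance: 34,100,000×5.13 + V×26.8 = (34,100,000+V)×18.24
174,933,000 + 26.8V = 621,984,000 + 18.24V
447,051,000 = 8.56V
V = 52,225,584.11 m³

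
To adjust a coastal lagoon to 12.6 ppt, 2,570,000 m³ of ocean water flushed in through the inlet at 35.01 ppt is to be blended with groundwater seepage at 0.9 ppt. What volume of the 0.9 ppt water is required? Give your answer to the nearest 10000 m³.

4920000 m³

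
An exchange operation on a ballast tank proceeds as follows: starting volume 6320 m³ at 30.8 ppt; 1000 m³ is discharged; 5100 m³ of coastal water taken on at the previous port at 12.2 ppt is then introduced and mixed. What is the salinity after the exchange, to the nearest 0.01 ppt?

Remaining after removal: 5,320 m³ at 30.8 ppt (salt = 163,856)
After addition: salt = 163,856 + 5,100×12.2 = 226,076; volume = 10,420 m³
S = 226,076 / 10,420 = 21.6964 ppt

21.70 ppt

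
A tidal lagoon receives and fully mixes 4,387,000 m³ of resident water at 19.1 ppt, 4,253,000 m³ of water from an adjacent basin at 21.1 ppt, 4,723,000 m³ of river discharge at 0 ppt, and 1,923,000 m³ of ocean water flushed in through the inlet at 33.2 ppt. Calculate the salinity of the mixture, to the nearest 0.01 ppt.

Total salt / total volume:
salt = 4,387,000×19.1 + 4,253,000×21.1 + 4,723,000×0 + 1,923,000×33.2 = 83,791,700 + 89,738,300 + 0 + 63,843,600 = 237,373,600
volume = 4,387,000 + 4,253,000 + 4,723,000 + 1,923,000 = 15,286,000 m³
S = 237,373,600 / 15,286,000 = 15.5288 ppt

15.53 ppt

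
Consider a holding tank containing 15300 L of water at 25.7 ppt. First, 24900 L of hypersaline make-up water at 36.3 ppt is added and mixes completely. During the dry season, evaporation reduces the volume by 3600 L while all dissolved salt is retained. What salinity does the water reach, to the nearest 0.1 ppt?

After mixing: salt = 15,300×25.7 + 24,900×36.3 = 1,297,080; volume = 40,200 L
After evaporation: salt unchanged = 1,297,080; volume = 40,200 − 3,600 = 36,600 L
S = 1,297,080 / 36,600 = 35.4393 ppt

35.4 ppt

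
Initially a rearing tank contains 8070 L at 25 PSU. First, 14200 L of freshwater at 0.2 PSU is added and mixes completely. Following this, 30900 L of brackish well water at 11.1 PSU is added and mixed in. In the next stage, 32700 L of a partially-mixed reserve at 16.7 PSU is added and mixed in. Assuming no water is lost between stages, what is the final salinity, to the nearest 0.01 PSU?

12.74 PSU

By conservation of dissolved salt,
Initial salt = 8,070×25 = 201,750
After stage 1: salt = 201,750 + 14,200×0.2 = 204,590; volume = 22,270 L; S = 9.187 PSU
After stage 2: salt = 204,590 + 30,900×11.1 = 547,580; volume = 53,170 L; S = 10.299 PSU
After stage 3: salt = 547,580 + 32,700×16.7 = 1,093,670; volume = 85,870 L
S = 1,093,670 / 85,870 = 12.7363 PSU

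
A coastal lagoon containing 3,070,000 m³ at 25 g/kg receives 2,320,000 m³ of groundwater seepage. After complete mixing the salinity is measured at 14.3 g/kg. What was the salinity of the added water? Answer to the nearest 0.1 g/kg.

Salt balance: 3,070,000×25 + 2,320,000×S = 5,390,000×14.3
76,750,000 + 2,320,000·S = 77,077,000
S = (77,077,000 − 76,750,000) / 2,320,000 = 0.1409 g/kg

0.1 g/kg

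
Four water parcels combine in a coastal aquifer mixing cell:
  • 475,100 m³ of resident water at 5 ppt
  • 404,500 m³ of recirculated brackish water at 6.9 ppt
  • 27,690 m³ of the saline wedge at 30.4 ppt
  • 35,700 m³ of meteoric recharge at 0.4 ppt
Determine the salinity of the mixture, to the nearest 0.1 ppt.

6.4 ppt

By conservation of dissolved salt,
salt = 475,100×5 + 404,500×6.9 + 27,690×30.4 + 35,700×0.4 = 2,375,500 + 2,791,050 + 841,776 + 14,280 = 6,022,606
volume = 475,100 + 404,500 + 27,690 + 35,700 = 942,990 m³
S = 6,022,606 / 942,990 = 6.387 ppt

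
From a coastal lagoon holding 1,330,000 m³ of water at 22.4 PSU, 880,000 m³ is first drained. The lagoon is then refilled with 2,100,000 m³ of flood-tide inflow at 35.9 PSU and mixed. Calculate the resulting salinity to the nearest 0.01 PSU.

33.52 PSU

Remaining after removal: 450,000 m³ at 22.4 PSU (salt = 10,080,000)
After addition: salt = 10,080,000 + 2,100,000×35.9 = 85,470,000; volume = 2,550,000 m³
S = 85,470,000 / 2,550,000 = 33.5176 PSU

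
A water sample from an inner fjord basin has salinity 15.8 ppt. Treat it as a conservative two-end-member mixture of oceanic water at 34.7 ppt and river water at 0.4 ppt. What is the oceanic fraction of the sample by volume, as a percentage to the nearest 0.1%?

44.9%

Let g be the oceanic fraction. Salt balance per unit volume:
g×34.7 + (1−g)×0.4 = 15.8
g = (15.8 − 0.4) / (34.7 − 0.4) = 15.4/34.3 = 0.449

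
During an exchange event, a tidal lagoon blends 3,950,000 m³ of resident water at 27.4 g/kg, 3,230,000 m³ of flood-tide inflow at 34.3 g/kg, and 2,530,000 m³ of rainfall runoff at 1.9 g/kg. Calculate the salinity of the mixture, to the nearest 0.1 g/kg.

23.1 g/kg

Weighted by volume,
salt = 3,950,000×27.4 + 3,230,000×34.3 + 2,530,000×1.9 = 108,230,000 + 110,789,000 + 4,807,000 = 223,826,000
volume = 3,950,000 + 3,230,000 + 2,530,000 = 9,710,000 m³
S = 223,826,000 / 9,710,000 = 23.051 g/kg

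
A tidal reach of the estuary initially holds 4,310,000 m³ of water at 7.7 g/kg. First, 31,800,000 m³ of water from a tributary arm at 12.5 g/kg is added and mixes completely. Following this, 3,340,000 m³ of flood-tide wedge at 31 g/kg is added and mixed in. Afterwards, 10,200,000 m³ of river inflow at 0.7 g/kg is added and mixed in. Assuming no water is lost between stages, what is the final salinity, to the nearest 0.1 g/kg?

10.9 g/kg

Mass of salt is conserved:
Initial salt = 4,310,000×7.7 = 33,187,000
After stage 1: salt = 33,187,000 + 31,800,000×12.5 = 430,687,000; volume = 36,110,000 m³; S = 11.927 g/kg
After stage 2: salt = 430,687,000 + 3,340,000×31 = 534,227,000; volume = 39,450,000 m³; S = 13.542 g/kg
After stage 3: salt = 534,227,000 + 10,200,000×0.7 = 541,367,000; volume = 49,650,000 m³
S = 541,367,000 / 49,650,000 = 10.9037 g/kg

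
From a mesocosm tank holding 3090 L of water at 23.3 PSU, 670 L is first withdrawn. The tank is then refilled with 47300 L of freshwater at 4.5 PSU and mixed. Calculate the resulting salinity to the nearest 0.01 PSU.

Remaining after removal: 2,420 L at 23.3 PSU (salt = 56,386)
After addition: salt = 56,386 + 47,300×4.5 = 269,236; volume = 49,720 L
S = 269,236 / 49,720 = 5.415 PSU

5.42 PSU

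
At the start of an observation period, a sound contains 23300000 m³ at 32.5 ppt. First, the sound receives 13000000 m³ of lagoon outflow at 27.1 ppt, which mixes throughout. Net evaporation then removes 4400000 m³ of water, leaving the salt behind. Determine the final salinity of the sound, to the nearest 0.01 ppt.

After mixing: salt = 23,300,000×32.5 + 13,000,000×27.1 = 1,109,550,000; volume = 36,300,000 m³
After evaporation: salt unchanged = 1,109,550,000; volume = 36,300,000 − 4,400,000 = 31,900,000 m³
S = 1,109,550,000 / 31,900,000 = 34.7821 ppt

34.78 ppt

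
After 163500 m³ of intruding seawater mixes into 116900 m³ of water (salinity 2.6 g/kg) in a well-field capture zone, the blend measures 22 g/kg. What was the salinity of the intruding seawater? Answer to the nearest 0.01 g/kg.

35.87 g/kg

Salt balance: 116,900×2.6 + 163,500×S = 280,400×22
303,940 + 163,500·S = 6,168,800
S = (6,168,800 − 303,940) / 163,500 = 35.8707 g/kg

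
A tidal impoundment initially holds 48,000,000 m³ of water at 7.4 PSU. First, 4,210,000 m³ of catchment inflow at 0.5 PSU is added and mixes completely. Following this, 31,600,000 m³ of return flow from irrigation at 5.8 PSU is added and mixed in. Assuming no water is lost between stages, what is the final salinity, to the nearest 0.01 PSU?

6.45 PSU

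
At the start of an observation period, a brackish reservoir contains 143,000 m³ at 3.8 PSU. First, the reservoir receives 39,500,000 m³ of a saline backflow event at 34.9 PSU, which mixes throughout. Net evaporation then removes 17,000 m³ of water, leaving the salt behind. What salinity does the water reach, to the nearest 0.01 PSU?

34.80 PSU

After mixing: salt = 143,000×3.8 + 39,500,000×34.9 = 1,379,093,400; volume = 39,643,000 m³
After evaporation: salt unchanged = 1,379,093,400; volume = 39,643,000 − 17,000 = 39,626,000 m³
S = 1,379,093,400 / 39,626,000 = 34.8027 PSU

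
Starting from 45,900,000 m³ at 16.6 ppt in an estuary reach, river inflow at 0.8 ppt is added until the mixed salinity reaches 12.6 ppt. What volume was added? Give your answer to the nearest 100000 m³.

15600000 m³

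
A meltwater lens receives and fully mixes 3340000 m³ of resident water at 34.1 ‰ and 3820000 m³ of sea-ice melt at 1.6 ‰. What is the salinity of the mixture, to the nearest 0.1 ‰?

By conservation of dissolved salt,
salt = 3,340,000×34.1 + 3,820,000×1.6 = 113,894,000 + 6,112,000 = 120,006,000
volume = 3,340,000 + 3,820,000 = 7,160,000 m³
S = 120,006,000 / 7,160,000 = 16.761 ‰

16.8 ‰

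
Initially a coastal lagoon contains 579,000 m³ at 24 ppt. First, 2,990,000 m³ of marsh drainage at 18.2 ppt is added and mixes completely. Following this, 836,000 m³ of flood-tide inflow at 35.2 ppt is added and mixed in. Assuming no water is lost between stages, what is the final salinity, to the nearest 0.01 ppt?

By conservation of dissolved salt,
Initial salt = 579,000×24 = 13,896,000
After stage 1: salt = 13,896,000 + 2,990,000×18.2 = 68,314,000; volume = 3,569,000 m³; S = 19.141 ppt
After stage 2: salt = 68,314,000 + 836,000×35.2 = 97,741,200; volume = 4,405,000 m³
S = 97,741,200 / 4,405,000 = 22.1887 ppt

22.19 ppt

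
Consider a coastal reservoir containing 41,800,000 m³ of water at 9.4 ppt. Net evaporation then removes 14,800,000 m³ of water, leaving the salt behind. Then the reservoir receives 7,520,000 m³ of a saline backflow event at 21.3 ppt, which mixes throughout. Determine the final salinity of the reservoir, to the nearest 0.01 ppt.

16.02 ppt

After evaporation: salt = 41,800,000×9.4 = 392,920,000; volume = 41,800,000 − 14,800,000 = 27,000,000 m³
After mixing: salt = 392,920,000 + 7,520,000×21.3 = 553,096,000; volume = 27,000,000 + 7,520,000 = 34,520,000 m³
S = 553,096,000 / 34,520,000 = 16.0225 ppt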